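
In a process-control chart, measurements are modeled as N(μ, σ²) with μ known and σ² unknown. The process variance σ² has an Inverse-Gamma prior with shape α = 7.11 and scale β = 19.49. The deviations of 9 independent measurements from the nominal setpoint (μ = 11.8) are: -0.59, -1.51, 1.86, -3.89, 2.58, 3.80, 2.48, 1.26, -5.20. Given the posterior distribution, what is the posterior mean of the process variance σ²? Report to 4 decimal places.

With known mean μ and an Inverse-Gamma(α, β) prior on σ², the Normal likelihood is conjugate: posterior is Inv-Gamma(α + n/2, β + Σ(xᵢ−μ)²/2).
Σ(xᵢ−μ)² = (-0.59)² + (-1.51)² + (1.86)² + (-3.89)² + (2.58)² + (3.80)² + (2.48)² + (1.26)² + (-5.20)² = 77.0943.
Posterior: Inv-Gamma(7.11 + 9/2, 19.49 + 77.0943/2) = Inv-Gamma(11.61, 58.03715).
E[σ²|data] = β/(α−1) = 58.03715/10.61 = 5.4700.

5.4700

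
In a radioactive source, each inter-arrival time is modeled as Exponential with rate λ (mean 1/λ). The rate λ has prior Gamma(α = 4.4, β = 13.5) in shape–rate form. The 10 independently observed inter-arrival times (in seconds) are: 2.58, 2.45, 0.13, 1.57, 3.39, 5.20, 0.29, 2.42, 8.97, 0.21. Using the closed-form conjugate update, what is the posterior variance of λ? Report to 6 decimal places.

With a Gamma(shape α, rate β) prior on the exponential rate λ, the posterior after n observations with total T = Σxᵢ is Gamma(α+n, β+T).
Sum of observations T = 27.21 seconds; n = 10.
Posterior: Gamma(4.4+10, 13.5+27.21) = Gamma(14.4, 40.71).
Var = α/β² = 0.008689.

0.008689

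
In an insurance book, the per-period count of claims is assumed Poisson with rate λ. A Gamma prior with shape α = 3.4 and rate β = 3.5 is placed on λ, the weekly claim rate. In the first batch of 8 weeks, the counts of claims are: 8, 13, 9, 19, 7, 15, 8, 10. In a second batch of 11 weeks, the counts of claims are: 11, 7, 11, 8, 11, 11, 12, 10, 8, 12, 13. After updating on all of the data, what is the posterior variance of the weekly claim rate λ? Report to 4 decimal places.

0.4077

With a Gamma(shape α, rate β) prior, the Poisson likelihood is conjugate: the posterior is Gamma(α + ΣXᵢ, β + n).
Batch 1: sum of counts S = 89 over n = 8 weeks.
After batch 1: Gamma(α+S, β+n) = Gamma(3.4+89, 3.5+8) = Gamma(92.4, 11.5).
Batch 2: sum of counts S = 114 over n = 11 weeks.
After batch 2: Gamma(α+S, β+n) = Gamma(92.4+114, 11.5+11) = Gamma(206.4, 22.5).
Var = α/β² = 206.4/22.5² = 0.4077.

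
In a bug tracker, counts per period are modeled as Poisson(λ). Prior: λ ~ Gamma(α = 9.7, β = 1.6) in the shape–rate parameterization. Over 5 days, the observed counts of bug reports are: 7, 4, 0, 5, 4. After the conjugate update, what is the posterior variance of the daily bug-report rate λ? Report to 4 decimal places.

With a Gamma(shape α, rate β) prior, the Poisson likelihood is conjugate: the posterior is Gamma(α + ΣXᵢ, β + n).
Sum of counts S = 20 over n = 5 days.
Posterior: Gamma(α+S, β+n) = Gamma(9.7+20, 1.6+5) = Gamma(29.7, 6.6).
Var = α/β² = 29.7/6.6² = 0.6818.

0.6818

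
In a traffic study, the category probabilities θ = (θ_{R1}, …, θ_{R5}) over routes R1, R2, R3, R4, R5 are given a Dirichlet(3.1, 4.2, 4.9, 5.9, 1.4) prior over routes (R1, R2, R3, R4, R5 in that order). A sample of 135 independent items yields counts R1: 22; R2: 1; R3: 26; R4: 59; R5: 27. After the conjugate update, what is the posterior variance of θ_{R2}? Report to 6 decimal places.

The Dirichlet prior is conjugate to the Multinomial likelihood: each posterior αⱼ = prior αⱼ + observed count nⱼ.
Posterior concentration: (25.1, 5.2, 30.9, 64.9, 28.4), total = 154.5.
Var[θ_j] = α_j(Σα−α_j)/((Σα)²(Σα+1)) = 5.2·149.3/(154.5²·155.5) = 0.000209.

0.000209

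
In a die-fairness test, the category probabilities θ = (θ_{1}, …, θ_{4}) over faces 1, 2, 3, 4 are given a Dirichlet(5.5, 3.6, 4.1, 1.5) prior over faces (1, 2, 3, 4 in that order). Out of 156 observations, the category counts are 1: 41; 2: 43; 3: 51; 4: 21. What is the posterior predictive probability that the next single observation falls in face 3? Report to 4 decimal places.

0.3228

The Dirichlet prior is conjugate to the Multinomial likelihood: each posterior αⱼ = prior αⱼ + observed count nⱼ.
Posterior concentration: (46.5, 46.6, 55.1, 22.5), total = 170.7.
P(next = 3 | data) = α_{3}/Σα = 0.3228.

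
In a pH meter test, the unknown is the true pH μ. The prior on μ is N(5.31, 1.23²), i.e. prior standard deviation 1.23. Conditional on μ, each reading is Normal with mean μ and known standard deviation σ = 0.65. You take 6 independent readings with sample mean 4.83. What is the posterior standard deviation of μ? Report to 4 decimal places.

0.2594

For Normal data with known variance σ², a Normal(μ₀, σ₀²) prior on μ is conjugate. Posterior precision = 1/σ₀² + n/σ²; posterior mean is the precision-weighted average of μ₀ and x̄.
σ₀² = 1.23² = 1.5129, σ² = 0.65² = 0.4225; σ² + n·σ₀² = 0.4225 + 6·1.5129 = 9.4999.
Posterior precision = 1/σ₀² + n/σ² = 1/1.5129 + 6/0.4225 = (σ² + n·σ₀²)/(σ₀²σ²) = 9.4999/(1.5129·0.4225); posterior variance σₙ² = σ₀²σ²/(σ² + n·σ₀²) = 1.5129·0.4225/9.4999 = 0.067285.
Posterior SD = √σₙ² = √(1.5129·0.4225/9.4999) = 0.2594.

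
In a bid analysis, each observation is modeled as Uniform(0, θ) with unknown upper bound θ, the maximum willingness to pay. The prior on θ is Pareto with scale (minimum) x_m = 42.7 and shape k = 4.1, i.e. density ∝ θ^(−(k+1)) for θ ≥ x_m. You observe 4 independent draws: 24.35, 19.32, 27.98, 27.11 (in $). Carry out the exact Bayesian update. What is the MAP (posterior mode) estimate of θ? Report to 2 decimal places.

42.70

A Pareto(scale x_m, shape k) prior on the upper bound θ of Uniform(0, θ) is conjugate: posterior is Pareto(max(x_m, max xᵢ), k + n).
Sample maximum = 27.98; prior scale x_m = 42.7 → posterior scale = max = 42.70.
Posterior shape = 4.1 + 4 = 8.1.
The Pareto density is decreasing on [x_m, ∞), so the mode is x_m = 42.70.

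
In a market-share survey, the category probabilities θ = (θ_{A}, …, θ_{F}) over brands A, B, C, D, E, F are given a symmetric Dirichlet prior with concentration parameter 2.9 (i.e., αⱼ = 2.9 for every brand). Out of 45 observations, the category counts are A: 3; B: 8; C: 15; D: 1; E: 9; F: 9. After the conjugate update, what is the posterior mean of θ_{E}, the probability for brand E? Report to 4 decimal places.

The Dirichlet prior is conjugate to the Multinomial likelihood: each posterior αⱼ = prior αⱼ + observed count nⱼ.
Posterior concentration: (5.9, 10.9, 17.9, 3.9, 11.9, 11.9), total = 62.4.
E[θ_{E}|data] = α_{E}/Σα = 11.9/62.4 = 0.1907.

0.1907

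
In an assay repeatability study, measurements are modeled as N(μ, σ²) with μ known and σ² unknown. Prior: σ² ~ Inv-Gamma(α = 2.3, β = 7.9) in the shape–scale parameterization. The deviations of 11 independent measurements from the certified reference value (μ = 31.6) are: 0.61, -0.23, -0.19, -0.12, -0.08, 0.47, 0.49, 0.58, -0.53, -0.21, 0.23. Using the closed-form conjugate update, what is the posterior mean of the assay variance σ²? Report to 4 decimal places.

With known mean μ and an Inverse-Gamma(α, β) prior on σ², the Normal likelihood is conjugate: posterior is Inv-Gamma(α + n/2, β + Σ(xᵢ−μ)²/2).
Σ(xᵢ−μ)² = (0.61)² + (-0.23)² + (-0.19)² + (-0.12)² + (-0.08)² + (0.47)² + (0.49)² + (0.58)² + (-0.53)² + (-0.21)² + (0.23)² = 1.6572.
Posterior: Inv-Gamma(2.3 + 11/2, 7.9 + 1.6572/2) = Inv-Gamma(7.80, 8.72860).
E[σ²|data] = β/(α−1) = 8.72860/6.80 = 1.2836.

1.2836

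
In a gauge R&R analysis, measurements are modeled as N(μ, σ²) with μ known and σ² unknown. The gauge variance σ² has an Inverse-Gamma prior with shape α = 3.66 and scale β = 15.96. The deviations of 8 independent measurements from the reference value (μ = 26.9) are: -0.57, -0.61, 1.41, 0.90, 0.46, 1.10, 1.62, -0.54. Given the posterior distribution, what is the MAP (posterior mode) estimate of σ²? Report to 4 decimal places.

With known mean μ and an Inverse-Gamma(α, β) prior on σ², the Normal likelihood is conjugate: posterior is Inv-Gamma(α + n/2, β + Σ(xᵢ−μ)²/2).
Σ(xᵢ−μ)² = (-0.57)² + (-0.61)² + (1.41)² + (0.90)² + (0.46)² + (1.10)² + (1.62)² + (-0.54)² = 7.8327.
Posterior: Inv-Gamma(3.66 + 8/2, 15.96 + 7.8327/2) = Inv-Gamma(7.66, 19.87635).
Mode = β/(α+1) = 19.87635/8.66 = 2.2952.

2.2952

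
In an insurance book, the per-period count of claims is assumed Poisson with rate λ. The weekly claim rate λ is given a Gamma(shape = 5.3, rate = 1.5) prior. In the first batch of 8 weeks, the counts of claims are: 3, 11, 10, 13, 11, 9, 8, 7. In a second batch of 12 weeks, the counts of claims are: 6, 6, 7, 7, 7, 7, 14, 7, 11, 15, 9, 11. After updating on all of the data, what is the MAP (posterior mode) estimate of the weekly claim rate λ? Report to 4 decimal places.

With a Gamma(shape α, rate β) prior, the Poisson likelihood is conjugate: the posterior is Gamma(α + ΣXᵢ, β + n).
Batch 1: sum of counts S = 72 over n = 8 weeks.
After batch 1: Gamma(α+S, β+n) = Gamma(5.3+72, 1.5+8) = Gamma(77.3, 9.5).
Batch 2: sum of counts S = 107 over n = 12 weeks.
After batch 2: Gamma(α+S, β+n) = Gamma(77.3+107, 9.5+12) = Gamma(184.3, 21.5).
Mode of Gamma(α,β) for α≥1 is (α−1)/β = 183.3/21.5 = 8.5256.

8.5256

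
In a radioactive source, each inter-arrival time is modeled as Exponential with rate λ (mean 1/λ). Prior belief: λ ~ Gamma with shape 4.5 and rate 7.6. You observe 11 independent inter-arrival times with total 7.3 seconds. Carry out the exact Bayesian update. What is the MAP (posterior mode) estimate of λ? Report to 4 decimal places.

With a Gamma(shape α, rate β) prior on the exponential rate λ, the posterior after n observations with total T = Σxᵢ is Gamma(α+n, β+T).
Posterior: Gamma(4.5+11, 7.6+7.3) = Gamma(15.5, 14.9).
Mode = (α−1)/β = 0.9732.

0.9732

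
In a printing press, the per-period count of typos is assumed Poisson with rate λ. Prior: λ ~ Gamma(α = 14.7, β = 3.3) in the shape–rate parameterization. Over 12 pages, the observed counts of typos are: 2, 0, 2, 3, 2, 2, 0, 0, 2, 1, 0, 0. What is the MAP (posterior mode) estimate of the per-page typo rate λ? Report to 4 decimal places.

With a Gamma(shape α, rate β) prior, the Poisson likelihood is conjugate: the posterior is Gamma(α + ΣXᵢ, β + n).
Sum of counts S = 14 over n = 12 pages.
Posterior: Gamma(α+S, β+n) = Gamma(14.7+14, 3.3+12) = Gamma(28.7, 15.3).
Mode of Gamma(α,β) for α≥1 is (α−1)/β = 27.7/15.3 = 1.8105.

1.8105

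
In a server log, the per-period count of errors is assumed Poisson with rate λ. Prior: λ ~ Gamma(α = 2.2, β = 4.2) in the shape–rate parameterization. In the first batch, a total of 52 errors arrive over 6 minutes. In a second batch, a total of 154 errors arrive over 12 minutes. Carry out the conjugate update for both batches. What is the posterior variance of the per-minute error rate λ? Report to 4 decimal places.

0.4224

With a Gamma(shape α, rate β) prior, the Poisson likelihood is conjugate: the posterior is Gamma(α + ΣXᵢ, β + n).
After batch 1: Gamma(α+S, β+n) = Gamma(2.2+52, 4.2+6) = Gamma(54.2, 10.2).
After batch 2: Gamma(α+S, β+n) = Gamma(54.2+154, 10.2+12) = Gamma(208.2, 22.2).
Var = α/β² = 208.2/22.2² = 0.4224.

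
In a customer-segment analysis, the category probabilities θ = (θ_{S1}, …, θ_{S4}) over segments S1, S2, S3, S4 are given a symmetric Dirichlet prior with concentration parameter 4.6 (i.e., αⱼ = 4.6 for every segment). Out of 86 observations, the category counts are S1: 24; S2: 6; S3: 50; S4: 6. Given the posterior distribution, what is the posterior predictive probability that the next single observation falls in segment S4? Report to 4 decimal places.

The Dirichlet prior is conjugate to the Multinomial likelihood: each posterior αⱼ = prior αⱼ + observed count nⱼ.
Posterior concentration: (28.6, 10.6, 54.6, 10.6), total = 104.4.
P(next = S4 | data) = α_{S4}/Σα = 0.1015.

0.1015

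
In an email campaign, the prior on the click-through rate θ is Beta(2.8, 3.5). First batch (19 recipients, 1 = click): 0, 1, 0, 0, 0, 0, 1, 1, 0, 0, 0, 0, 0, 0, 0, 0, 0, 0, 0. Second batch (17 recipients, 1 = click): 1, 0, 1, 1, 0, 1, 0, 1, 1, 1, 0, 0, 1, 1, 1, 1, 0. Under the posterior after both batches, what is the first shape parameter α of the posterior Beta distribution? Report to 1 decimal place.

The Beta prior is conjugate to a Binomial/Bernoulli likelihood; the update adds successes to α and failures to β.
After batch 1: Beta(2.8+3, 3.5+16) = Beta(5.8, 19.5).
After batch 2: Beta(5.8+11, 19.5+6) = Beta(16.8, 25.5).
Posterior α = 16.8.

16.8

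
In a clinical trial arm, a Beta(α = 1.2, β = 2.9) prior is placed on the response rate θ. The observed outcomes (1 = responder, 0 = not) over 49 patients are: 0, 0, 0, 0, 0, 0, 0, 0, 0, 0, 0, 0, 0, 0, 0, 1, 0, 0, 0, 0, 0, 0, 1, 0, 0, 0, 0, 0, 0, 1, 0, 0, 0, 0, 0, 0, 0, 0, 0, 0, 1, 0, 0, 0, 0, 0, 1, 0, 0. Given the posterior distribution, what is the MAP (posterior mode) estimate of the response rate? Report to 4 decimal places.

0.1018

The Beta prior is conjugate to a Binomial/Bernoulli likelihood; the update adds successes to α and failures to β.
Posterior: Beta(α+k, β+n−k) = Beta(1.2+5, 2.9+44) = Beta(6.2, 46.9).
Mode of Beta(a,b) for a,b>1 is (a−1)/(a+b−2) = 5.2/51.1 = 0.1018.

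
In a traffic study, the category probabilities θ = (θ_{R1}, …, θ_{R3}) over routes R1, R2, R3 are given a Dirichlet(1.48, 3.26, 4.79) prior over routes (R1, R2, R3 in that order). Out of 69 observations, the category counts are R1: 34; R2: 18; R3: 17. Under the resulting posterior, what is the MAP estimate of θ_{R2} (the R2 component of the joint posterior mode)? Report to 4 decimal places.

0.2682

The Dirichlet prior is conjugate to the Multinomial likelihood: each posterior αⱼ = prior αⱼ + observed count nⱼ.
Posterior concentration: (35.48, 21.26, 21.79), total = 78.53.
Joint mode component: (α_{R2}−1)/(Σα−K) = 20.26/75.53 = 0.2682.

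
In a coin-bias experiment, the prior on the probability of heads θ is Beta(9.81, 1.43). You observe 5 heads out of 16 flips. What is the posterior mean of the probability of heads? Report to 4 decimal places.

0.5437

The Beta prior is conjugate to a Binomial/Bernoulli likelihood; the update adds successes to α and failures to β.
Posterior: Beta(α+k, β+n−k) = Beta(9.81+5, 1.43+11) = Beta(14.81, 12.43).
Posterior mean = α/(α+β) = 14.81/27.24 = 0.5437.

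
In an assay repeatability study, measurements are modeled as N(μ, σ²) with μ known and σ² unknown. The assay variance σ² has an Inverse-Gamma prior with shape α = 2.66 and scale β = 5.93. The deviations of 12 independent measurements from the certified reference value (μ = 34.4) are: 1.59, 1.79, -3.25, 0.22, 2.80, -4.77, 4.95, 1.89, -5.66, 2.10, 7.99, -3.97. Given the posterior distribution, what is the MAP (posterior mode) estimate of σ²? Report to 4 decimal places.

10.5030

With known mean μ and an Inverse-Gamma(α, β) prior on σ², the Normal likelihood is conjugate: posterior is Inv-Gamma(α + n/2, β + Σ(xᵢ−μ)²/2).
Σ(xᵢ−μ)² = (1.59)² + (1.79)² + (-3.25)² + (0.22)² + (2.80)² + (-4.77)² + (4.95)² + (1.89)² + (-5.66)² + (2.10)² + (7.99)² + (-3.97)² = 191.0572.
Posterior: Inv-Gamma(2.66 + 12/2, 5.93 + 191.0572/2) = Inv-Gamma(8.66, 101.45860).
Mode = β/(α+1) = 101.45860/9.66 = 10.5030.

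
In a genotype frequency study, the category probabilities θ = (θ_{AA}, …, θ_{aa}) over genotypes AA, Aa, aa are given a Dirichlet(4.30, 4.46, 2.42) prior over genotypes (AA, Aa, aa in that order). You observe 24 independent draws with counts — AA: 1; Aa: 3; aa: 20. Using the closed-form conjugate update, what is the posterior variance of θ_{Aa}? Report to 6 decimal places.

The Dirichlet prior is conjugate to the Multinomial likelihood: each posterior αⱼ = prior αⱼ + observed count nⱼ.
Posterior concentration: (5.30, 7.46, 22.42), total = 35.18.
Var[θ_j] = α_j(Σα−α_j)/((Σα)²(Σα+1)) = 7.46·27.72/(35.18²·36.18) = 0.004618.

0.004618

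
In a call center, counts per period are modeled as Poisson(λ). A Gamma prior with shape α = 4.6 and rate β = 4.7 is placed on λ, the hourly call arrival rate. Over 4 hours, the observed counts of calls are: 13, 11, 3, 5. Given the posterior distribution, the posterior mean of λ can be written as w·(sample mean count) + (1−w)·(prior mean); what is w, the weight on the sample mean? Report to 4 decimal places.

With a Gamma(shape α, rate β) prior, the Poisson likelihood is conjugate: the posterior is Gamma(α + ΣXᵢ, β + n).
Posterior mean = (α₀+S)/(β₀+n) = [n/(β₀+n)]·(S/n) + [β₀/(β₀+n)]·(α₀/β₀), so only n and β₀ enter the weight.
Weight on data w = n/(β₀+n) = 4/(4.7+4) = 4/8.7 = 0.4598.

0.4598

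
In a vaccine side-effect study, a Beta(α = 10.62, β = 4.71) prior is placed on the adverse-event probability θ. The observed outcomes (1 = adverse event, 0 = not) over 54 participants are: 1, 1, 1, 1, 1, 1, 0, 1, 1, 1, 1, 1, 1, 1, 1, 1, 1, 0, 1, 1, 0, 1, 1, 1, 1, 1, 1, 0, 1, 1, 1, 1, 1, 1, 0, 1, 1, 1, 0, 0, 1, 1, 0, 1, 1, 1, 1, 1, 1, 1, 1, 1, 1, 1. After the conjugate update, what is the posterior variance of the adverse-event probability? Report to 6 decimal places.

0.002129

The Beta prior is conjugate to a Binomial/Bernoulli likelihood; the update adds successes to α and failures to β.
Posterior: Beta(α+k, β+n−k) = Beta(10.62+46, 4.71+8) = Beta(56.62, 12.71).
Var = αβ/((α+β)²(α+β+1)) = 56.62·12.71/(69.33²·70.33) = 0.002129.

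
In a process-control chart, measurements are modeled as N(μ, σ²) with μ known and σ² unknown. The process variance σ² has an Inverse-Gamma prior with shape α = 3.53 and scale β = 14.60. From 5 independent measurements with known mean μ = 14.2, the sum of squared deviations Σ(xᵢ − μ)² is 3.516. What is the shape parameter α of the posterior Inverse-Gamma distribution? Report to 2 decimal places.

With known mean μ and an Inverse-Gamma(α, β) prior on σ², the Normal likelihood is conjugate: posterior is Inv-Gamma(α + n/2, β + Σ(xᵢ−μ)²/2).
Posterior: Inv-Gamma(3.53 + 5/2, 14.60 + 3.516/2) = Inv-Gamma(6.03, 16.3580).
Posterior α = 6.03.

6.03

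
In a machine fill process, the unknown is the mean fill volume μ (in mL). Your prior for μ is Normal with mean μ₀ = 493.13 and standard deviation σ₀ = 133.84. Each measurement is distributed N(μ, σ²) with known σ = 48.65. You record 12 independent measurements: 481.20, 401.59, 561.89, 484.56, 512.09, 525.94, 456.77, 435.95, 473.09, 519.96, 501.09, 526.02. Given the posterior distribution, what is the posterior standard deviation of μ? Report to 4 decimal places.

13.9674

For Normal data with known variance σ², a Normal(μ₀, σ₀²) prior on μ is conjugate. Posterior precision = 1/σ₀² + n/σ²; posterior mean is the precision-weighted average of μ₀ and x̄.
σ₀² = 133.84² = 17913.1456, σ² = 48.65² = 2366.8225; σ² + n·σ₀² = 2366.8225 + 12·17913.1456 = 217324.5697.
Posterior precision = 1/σ₀² + n/σ² = 1/17913.1456 + 12/2366.8225 = (σ² + n·σ₀²)/(σ₀²σ²) = 217324.5697/(17913.1456·2366.8225); posterior variance σₙ² = σ₀²σ²/(σ² + n·σ₀²) = 17913.1456·2366.8225/217324.5697 = 195.087174.
Posterior SD = √σₙ² = √(17913.1456·2366.8225/217324.5697) = 13.9674.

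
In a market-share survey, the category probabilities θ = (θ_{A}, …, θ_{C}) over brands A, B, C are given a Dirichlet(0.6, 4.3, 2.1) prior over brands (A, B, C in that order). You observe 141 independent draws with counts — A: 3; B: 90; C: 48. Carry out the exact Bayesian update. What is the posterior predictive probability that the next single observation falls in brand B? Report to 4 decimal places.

The Dirichlet prior is conjugate to the Multinomial likelihood: each posterior αⱼ = prior αⱼ + observed count nⱼ.
Posterior concentration: (3.6, 94.3, 50.1), total = 148.0.
P(next = B | data) = α_{B}/Σα = 0.6372.

0.6372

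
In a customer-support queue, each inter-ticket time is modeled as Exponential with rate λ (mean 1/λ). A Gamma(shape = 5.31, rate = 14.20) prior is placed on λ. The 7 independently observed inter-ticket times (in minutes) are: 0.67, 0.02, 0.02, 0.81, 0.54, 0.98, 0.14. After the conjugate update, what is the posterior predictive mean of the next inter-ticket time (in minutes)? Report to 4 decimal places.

With a Gamma(shape α, rate β) prior on the exponential rate λ, the posterior after n observations with total T = Σxᵢ is Gamma(α+n, β+T).
Sum of observations T = 3.18 minutes; n = 7.
Posterior: Gamma(5.31+7, 14.20+3.18) = Gamma(12.31, 17.38).
The predictive distribution for the next observation is Lomax; its mean is β/(α−1) = 17.38/11.31 = 1.5367.

1.5367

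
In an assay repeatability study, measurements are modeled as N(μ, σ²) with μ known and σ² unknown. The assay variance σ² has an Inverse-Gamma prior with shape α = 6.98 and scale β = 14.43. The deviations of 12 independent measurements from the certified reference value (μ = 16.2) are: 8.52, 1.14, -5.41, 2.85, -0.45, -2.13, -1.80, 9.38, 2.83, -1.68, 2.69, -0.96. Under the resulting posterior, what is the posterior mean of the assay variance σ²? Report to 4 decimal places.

With known mean μ and an Inverse-Gamma(α, β) prior on σ², the Normal likelihood is conjugate: posterior is Inv-Gamma(α + n/2, β + Σ(xᵢ−μ)²/2).
Σ(xᵢ−μ)² = (8.52)² + (1.14)² + (-5.41)² + (2.85)² + (-0.45)² + (-2.13)² + (-1.80)² + (9.38)² + (2.83)² + (-1.68)² + (2.69)² + (-0.96)² = 226.2334.
Posterior: Inv-Gamma(6.98 + 12/2, 14.43 + 226.2334/2) = Inv-Gamma(12.98, 127.54670).
E[σ²|data] = β/(α−1) = 127.54670/11.98 = 10.6466.

10.6466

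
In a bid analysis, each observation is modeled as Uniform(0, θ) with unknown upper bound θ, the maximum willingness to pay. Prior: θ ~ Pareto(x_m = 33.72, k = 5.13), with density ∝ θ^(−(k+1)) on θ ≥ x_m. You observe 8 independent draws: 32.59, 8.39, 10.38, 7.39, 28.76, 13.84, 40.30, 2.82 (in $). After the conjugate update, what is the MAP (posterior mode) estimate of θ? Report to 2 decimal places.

40.30

A Pareto(scale x_m, shape k) prior on the upper bound θ of Uniform(0, θ) is conjugate: posterior is Pareto(max(x_m, max xᵢ), k + n).
Sample maximum = 40.30; prior scale x_m = 33.72 → posterior scale = max = 40.30.
Posterior shape = 5.13 + 8 = 13.13.
The Pareto density is decreasing on [x_m, ∞), so the mode is x_m = 40.30.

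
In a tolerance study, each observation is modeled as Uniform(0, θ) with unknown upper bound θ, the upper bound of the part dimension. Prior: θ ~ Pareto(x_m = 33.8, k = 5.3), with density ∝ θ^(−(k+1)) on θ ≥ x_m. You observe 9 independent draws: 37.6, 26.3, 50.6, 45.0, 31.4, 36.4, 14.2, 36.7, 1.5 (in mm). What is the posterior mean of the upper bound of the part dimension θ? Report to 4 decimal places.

54.4045

A Pareto(scale x_m, shape k) prior on the upper bound θ of Uniform(0, θ) is conjugate: posterior is Pareto(max(x_m, max xᵢ), k + n).
Sample maximum = 50.6; prior scale x_m = 33.8 → posterior scale = max = 50.6.
Posterior shape = 5.3 + 9 = 14.3.
E[θ|data] = k·x_m/(k−1) = 14.3·50.6/13.3 = 54.4045.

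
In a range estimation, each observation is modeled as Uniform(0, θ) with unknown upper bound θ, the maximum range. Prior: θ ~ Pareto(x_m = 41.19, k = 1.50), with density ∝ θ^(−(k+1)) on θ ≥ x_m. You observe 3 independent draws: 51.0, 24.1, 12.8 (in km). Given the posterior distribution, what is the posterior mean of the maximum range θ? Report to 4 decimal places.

65.5714

A Pareto(scale x_m, shape k) prior on the upper bound θ of Uniform(0, θ) is conjugate: posterior is Pareto(max(x_m, max xᵢ), k + n).
Sample maximum = 51.0; prior scale x_m = 41.19 → posterior scale = max = 51.00.
Posterior shape = 1.50 + 3 = 4.50.
E[θ|data] = k·x_m/(k−1) = 4.50·51.00/3.50 = 65.5714.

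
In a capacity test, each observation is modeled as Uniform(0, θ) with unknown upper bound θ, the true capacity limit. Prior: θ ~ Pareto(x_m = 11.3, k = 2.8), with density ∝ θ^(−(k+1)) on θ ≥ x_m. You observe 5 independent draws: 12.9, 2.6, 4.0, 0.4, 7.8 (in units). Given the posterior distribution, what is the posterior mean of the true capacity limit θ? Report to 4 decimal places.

A Pareto(scale x_m, shape k) prior on the upper bound θ of Uniform(0, θ) is conjugate: posterior is Pareto(max(x_m, max xᵢ), k + n).
Sample maximum = 12.9; prior scale x_m = 11.3 → posterior scale = max = 12.9.
Posterior shape = 2.8 + 5 = 7.8.
E[θ|data] = k·x_m/(k−1) = 7.8·12.9/6.8 = 14.7971.

14.7971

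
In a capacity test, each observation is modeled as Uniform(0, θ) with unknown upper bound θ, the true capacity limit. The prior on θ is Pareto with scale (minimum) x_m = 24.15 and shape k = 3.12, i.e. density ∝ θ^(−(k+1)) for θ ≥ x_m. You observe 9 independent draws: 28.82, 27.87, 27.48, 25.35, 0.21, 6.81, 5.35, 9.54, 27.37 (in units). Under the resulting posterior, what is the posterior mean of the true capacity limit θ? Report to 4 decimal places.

A Pareto(scale x_m, shape k) prior on the upper bound θ of Uniform(0, θ) is conjugate: posterior is Pareto(max(x_m, max xᵢ), k + n).
Sample maximum = 28.82; prior scale x_m = 24.15 → posterior scale = max = 28.82.
Posterior shape = 3.12 + 9 = 12.12.
E[θ|data] = k·x_m/(k−1) = 12.12·28.82/11.12 = 31.4117.

31.4117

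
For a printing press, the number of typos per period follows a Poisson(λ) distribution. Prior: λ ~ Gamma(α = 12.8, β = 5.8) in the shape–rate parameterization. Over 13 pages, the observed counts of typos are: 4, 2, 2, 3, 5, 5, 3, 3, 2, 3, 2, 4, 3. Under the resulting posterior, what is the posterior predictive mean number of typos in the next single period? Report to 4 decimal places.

With a Gamma(shape α, rate β) prior, the Poisson likelihood is conjugate: the posterior is Gamma(α + ΣXᵢ, β + n).
Sum of counts S = 41 over n = 13 pages.
Posterior: Gamma(α+S, β+n) = Gamma(12.8+41, 5.8+13) = Gamma(53.8, 18.8).
The predictive distribution for one future period is NegBinom with mean α/β = 2.8617.

2.8617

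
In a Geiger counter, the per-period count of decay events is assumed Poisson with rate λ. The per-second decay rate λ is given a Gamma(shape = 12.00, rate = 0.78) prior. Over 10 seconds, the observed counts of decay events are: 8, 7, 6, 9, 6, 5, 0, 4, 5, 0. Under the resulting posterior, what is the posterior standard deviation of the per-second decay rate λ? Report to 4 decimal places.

With a Gamma(shape α, rate β) prior, the Poisson likelihood is conjugate: the posterior is Gamma(α + ΣXᵢ, β + n).
Sum of counts S = 50 over n = 10 seconds.
Posterior: Gamma(α+S, β+n) = Gamma(12.00+50, 0.78+10) = Gamma(62.00, 10.78).
SD = √α/β = √62.00/10.78 = 0.7304.

0.7304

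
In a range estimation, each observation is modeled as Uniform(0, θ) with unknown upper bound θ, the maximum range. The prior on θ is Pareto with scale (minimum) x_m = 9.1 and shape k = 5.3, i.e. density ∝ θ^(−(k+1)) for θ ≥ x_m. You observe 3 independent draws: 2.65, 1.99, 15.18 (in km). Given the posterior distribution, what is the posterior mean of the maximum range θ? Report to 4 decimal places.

17.2595

A Pareto(scale x_m, shape k) prior on the upper bound θ of Uniform(0, θ) is conjugate: posterior is Pareto(max(x_m, max xᵢ), k + n).
Sample maximum = 15.18; prior scale x_m = 9.1 → posterior scale = max = 15.18.
Posterior shape = 5.3 + 3 = 8.3.
E[θ|data] = k·x_m/(k−1) = 8.3·15.18/7.3 = 17.2595.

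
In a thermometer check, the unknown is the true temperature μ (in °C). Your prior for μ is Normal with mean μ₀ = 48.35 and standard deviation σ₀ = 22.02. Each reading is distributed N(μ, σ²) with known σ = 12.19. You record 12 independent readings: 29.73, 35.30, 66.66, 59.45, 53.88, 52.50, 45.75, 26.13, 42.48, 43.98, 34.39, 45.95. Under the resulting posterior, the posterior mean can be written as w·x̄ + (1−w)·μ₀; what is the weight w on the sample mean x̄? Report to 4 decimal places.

0.9751

For Normal data with known variance σ², a Normal(μ₀, σ₀²) prior on μ is conjugate. Posterior precision = 1/σ₀² + n/σ²; posterior mean is the precision-weighted average of μ₀ and x̄.
σ₀² = 22.02² = 484.8804, σ² = 12.19² = 148.5961. Prior precision 1/σ₀² = 1/484.8804; data precision n/σ² = 12/148.5961.
w = (n/σ²)/(1/σ₀² + n/σ²) = n·σ₀²/(σ² + n·σ₀²) = 12·484.8804/(148.5961 + 12·484.8804) = 5818.5648/5967.1609 = 0.9751.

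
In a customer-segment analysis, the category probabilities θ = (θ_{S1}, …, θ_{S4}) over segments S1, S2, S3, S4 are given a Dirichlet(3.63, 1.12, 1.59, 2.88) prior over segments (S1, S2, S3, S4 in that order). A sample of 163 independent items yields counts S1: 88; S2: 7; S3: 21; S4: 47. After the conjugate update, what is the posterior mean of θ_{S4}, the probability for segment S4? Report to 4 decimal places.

0.2896

The Dirichlet prior is conjugate to the Multinomial likelihood: each posterior αⱼ = prior αⱼ + observed count nⱼ.
Posterior concentration: (91.63, 8.12, 22.59, 49.88), total = 172.22.
E[θ_{S4}|data] = α_{S4}/Σα = 49.88/172.22 = 0.2896.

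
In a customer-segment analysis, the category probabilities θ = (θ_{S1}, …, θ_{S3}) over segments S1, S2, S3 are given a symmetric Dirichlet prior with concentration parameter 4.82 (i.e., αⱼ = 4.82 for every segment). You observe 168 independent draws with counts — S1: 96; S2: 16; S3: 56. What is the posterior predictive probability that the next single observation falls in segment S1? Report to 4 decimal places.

The Dirichlet prior is conjugate to the Multinomial likelihood: each posterior αⱼ = prior αⱼ + observed count nⱼ.
Posterior concentration: (100.82, 20.82, 60.82), total = 182.46.
P(next = S1 | data) = α_{S1}/Σα = 0.5526.

0.5526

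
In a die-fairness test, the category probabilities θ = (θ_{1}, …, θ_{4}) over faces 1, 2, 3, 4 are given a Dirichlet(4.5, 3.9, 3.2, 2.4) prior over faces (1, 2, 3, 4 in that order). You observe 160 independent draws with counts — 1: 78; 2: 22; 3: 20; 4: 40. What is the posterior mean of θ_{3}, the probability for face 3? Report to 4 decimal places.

The Dirichlet prior is conjugate to the Multinomial likelihood: each posterior αⱼ = prior αⱼ + observed count nⱼ.
Posterior concentration: (82.5, 25.9, 23.2, 42.4), total = 174.0.
E[θ_{3}|data] = α_{3}/Σα = 23.2/174.0 = 0.1333.

0.1333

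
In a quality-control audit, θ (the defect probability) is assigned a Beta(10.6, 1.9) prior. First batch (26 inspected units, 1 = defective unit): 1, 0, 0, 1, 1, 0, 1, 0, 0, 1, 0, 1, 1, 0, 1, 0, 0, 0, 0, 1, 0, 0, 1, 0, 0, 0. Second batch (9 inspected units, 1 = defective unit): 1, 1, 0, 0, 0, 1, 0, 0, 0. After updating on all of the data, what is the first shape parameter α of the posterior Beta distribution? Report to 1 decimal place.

The Beta prior is conjugate to a Binomial/Bernoulli likelihood; the update adds successes to α and failures to β.
After batch 1: Beta(10.6+10, 1.9+16) = Beta(20.6, 17.9).
After batch 2: Beta(20.6+3, 17.9+6) = Beta(23.6, 23.9).
Posterior α = 23.6.

23.6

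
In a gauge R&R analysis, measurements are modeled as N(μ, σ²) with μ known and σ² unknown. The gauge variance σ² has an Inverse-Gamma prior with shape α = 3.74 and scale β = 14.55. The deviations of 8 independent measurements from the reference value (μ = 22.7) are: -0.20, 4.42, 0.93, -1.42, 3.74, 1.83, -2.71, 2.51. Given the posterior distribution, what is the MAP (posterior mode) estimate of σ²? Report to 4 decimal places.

4.7219

With known mean μ and an Inverse-Gamma(α, β) prior on σ², the Normal likelihood is conjugate: posterior is Inv-Gamma(α + n/2, β + Σ(xᵢ−μ)²/2).
Σ(xᵢ−μ)² = (-0.20)² + (4.42)² + (0.93)² + (-1.42)² + (3.74)² + (1.83)² + (-2.71)² + (2.51)² = 53.4384.
Posterior: Inv-Gamma(3.74 + 8/2, 14.55 + 53.4384/2) = Inv-Gamma(7.74, 41.26920).
Mode = β/(α+1) = 41.26920/8.74 = 4.7219.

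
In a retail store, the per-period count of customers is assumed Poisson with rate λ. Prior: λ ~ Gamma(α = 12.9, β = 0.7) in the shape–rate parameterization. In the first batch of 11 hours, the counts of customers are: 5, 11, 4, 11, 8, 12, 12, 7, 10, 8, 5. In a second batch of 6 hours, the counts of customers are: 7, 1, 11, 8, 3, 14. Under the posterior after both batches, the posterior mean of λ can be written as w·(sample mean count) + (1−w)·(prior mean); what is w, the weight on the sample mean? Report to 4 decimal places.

With a Gamma(shape α, rate β) prior, the Poisson likelihood is conjugate: the posterior is Gamma(α + ΣXᵢ, β + n).
Total number of hours: n = 11 + 6 = 17.
Posterior mean = (α₀+S)/(β₀+n) = [n/(β₀+n)]·(S/n) + [β₀/(β₀+n)]·(α₀/β₀), so only n and β₀ enter the weight.
Weight on data w = n/(β₀+n) = 17/(0.7+17) = 17/17.7 = 0.9605.

0.9605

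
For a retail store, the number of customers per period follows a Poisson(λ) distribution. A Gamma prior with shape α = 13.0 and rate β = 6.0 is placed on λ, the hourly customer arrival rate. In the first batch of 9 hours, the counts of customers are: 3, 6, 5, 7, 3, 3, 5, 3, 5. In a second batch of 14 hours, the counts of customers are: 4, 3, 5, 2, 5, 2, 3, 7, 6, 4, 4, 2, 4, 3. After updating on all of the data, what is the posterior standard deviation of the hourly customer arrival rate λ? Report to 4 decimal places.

With a Gamma(shape α, rate β) prior, the Poisson likelihood is conjugate: the posterior is Gamma(α + ΣXᵢ, β + n).
Batch 1: sum of counts S = 40 over n = 9 hours.
After batch 1: Gamma(α+S, β+n) = Gamma(13.0+40, 6.0+9) = Gamma(53.0, 15.0).
Batch 2: sum of counts S = 54 over n = 14 hours.
After batch 2: Gamma(α+S, β+n) = Gamma(53.0+54, 15.0+14) = Gamma(107.0, 29.0).
SD = √α/β = √107.0/29.0 = 0.3567.

0.3567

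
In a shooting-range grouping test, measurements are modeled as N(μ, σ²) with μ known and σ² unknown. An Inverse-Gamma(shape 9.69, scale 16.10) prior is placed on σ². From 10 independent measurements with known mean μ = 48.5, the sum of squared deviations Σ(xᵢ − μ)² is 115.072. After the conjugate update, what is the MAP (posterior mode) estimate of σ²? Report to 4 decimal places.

With known mean μ and an Inverse-Gamma(α, β) prior on σ², the Normal likelihood is conjugate: posterior is Inv-Gamma(α + n/2, β + Σ(xᵢ−μ)²/2).
Posterior: Inv-Gamma(9.69 + 10/2, 16.10 + 115.072/2) = Inv-Gamma(14.69, 73.6360).
Mode = β/(α+1) = 73.6360/15.69 = 4.6932.

4.6932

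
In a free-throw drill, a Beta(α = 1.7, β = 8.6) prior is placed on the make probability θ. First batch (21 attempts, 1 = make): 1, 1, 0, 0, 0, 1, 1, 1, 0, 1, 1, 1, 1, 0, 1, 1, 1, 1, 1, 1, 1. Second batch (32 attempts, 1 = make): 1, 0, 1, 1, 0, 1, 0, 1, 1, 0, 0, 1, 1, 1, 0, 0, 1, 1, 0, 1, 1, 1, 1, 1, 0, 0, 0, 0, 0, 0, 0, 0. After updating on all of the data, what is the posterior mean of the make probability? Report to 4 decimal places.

The Beta prior is conjugate to a Binomial/Bernoulli likelihood; the update adds successes to α and failures to β.
After batch 1: Beta(1.7+16, 8.6+5) = Beta(17.7, 13.6).
After batch 2: Beta(17.7+16, 13.6+16) = Beta(33.7, 29.6).
Posterior mean = α/(α+β) = 33.7/63.3 = 0.5324.

0.5324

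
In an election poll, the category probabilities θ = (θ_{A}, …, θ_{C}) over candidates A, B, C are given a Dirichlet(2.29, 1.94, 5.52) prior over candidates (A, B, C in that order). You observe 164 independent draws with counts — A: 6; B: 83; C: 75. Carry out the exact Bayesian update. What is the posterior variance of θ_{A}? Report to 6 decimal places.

The Dirichlet prior is conjugate to the Multinomial likelihood: each posterior αⱼ = prior αⱼ + observed count nⱼ.
Posterior concentration: (8.29, 84.94, 80.52), total = 173.75.
Var[θ_j] = α_j(Σα−α_j)/((Σα)²(Σα+1)) = 8.29·165.46/(173.75²·174.75) = 0.000260.

0.000260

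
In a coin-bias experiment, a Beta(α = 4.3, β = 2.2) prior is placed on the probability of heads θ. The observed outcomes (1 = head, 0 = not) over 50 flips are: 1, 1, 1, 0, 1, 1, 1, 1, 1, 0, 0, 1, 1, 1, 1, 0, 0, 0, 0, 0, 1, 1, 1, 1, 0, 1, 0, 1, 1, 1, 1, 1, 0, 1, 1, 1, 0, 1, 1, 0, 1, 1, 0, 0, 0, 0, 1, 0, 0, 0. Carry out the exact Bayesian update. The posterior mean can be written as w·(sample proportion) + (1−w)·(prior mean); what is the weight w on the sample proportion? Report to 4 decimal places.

0.8850

The Beta prior is conjugate to a Binomial/Bernoulli likelihood; the update adds successes to α and failures to β.
Posterior mean = (α₀+k)/(α₀+β₀+n) = [n/(α₀+β₀+n)]·(k/n) + [(α₀+β₀)/(α₀+β₀+n)]·α₀/(α₀+β₀), so only n and the prior enter the weight.
The weight on the data is w = n/(α₀+β₀+n) = 50/(4.3+2.2+50) = 50/56.5 = 0.8850.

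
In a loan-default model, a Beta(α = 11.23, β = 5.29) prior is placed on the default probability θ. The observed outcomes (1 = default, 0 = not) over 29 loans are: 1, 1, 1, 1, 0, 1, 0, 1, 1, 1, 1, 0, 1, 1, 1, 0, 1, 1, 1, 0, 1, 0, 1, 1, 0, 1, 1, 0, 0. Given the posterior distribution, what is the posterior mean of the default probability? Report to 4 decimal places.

The Beta prior is conjugate to a Binomial/Bernoulli likelihood; the update adds successes to α and failures to β.
Posterior: Beta(α+k, β+n−k) = Beta(11.23+20, 5.29+9) = Beta(31.23, 14.29).
Posterior mean = α/(α+β) = 31.23/45.52 = 0.6861.

0.6861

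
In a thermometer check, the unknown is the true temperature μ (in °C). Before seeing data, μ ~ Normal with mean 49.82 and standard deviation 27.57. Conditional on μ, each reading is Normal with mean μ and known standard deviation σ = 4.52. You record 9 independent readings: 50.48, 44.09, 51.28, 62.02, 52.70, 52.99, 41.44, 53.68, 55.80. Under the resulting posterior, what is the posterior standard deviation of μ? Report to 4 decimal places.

For Normal data with known variance σ², a Normal(μ₀, σ₀²) prior on μ is conjugate. Posterior precision = 1/σ₀² + n/σ²; posterior mean is the precision-weighted average of μ₀ and x̄.
σ₀² = 27.57² = 760.1049, σ² = 4.52² = 20.4304; σ² + n·σ₀² = 20.4304 + 9·760.1049 = 6861.3745.
Posterior precision = 1/σ₀² + n/σ² = 1/760.1049 + 9/20.4304 = (σ² + n·σ₀²)/(σ₀²σ²) = 6861.3745/(760.1049·20.4304); posterior variance σₙ² = σ₀²σ²/(σ² + n·σ₀²) = 760.1049·20.4304/6861.3745 = 2.263285.
Posterior SD = √σₙ² = √(760.1049·20.4304/6861.3745) = 1.5044.

1.5044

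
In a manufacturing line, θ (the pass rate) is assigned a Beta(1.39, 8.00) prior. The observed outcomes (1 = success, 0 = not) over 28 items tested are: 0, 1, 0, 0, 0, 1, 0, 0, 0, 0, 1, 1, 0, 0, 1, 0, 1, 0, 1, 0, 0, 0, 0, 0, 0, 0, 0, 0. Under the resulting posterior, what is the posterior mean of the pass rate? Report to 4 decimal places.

The Beta prior is conjugate to a Binomial/Bernoulli likelihood; the update adds successes to α and failures to β.
Posterior: Beta(α+k, β+n−k) = Beta(1.39+7, 8.00+21) = Beta(8.39, 29.00).
Posterior mean = α/(α+β) = 8.39/37.39 = 0.2244.

0.2244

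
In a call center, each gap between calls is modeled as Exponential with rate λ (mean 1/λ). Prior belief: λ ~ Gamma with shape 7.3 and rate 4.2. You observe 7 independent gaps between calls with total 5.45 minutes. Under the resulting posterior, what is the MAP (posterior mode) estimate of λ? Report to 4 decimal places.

1.3782

With a Gamma(shape α, rate β) prior on the exponential rate λ, the posterior after n observations with total T = Σxᵢ is Gamma(α+n, β+T).
Posterior: Gamma(7.3+7, 4.2+5.45) = Gamma(14.3, 9.65).
Mode = (α−1)/β = 1.3782.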